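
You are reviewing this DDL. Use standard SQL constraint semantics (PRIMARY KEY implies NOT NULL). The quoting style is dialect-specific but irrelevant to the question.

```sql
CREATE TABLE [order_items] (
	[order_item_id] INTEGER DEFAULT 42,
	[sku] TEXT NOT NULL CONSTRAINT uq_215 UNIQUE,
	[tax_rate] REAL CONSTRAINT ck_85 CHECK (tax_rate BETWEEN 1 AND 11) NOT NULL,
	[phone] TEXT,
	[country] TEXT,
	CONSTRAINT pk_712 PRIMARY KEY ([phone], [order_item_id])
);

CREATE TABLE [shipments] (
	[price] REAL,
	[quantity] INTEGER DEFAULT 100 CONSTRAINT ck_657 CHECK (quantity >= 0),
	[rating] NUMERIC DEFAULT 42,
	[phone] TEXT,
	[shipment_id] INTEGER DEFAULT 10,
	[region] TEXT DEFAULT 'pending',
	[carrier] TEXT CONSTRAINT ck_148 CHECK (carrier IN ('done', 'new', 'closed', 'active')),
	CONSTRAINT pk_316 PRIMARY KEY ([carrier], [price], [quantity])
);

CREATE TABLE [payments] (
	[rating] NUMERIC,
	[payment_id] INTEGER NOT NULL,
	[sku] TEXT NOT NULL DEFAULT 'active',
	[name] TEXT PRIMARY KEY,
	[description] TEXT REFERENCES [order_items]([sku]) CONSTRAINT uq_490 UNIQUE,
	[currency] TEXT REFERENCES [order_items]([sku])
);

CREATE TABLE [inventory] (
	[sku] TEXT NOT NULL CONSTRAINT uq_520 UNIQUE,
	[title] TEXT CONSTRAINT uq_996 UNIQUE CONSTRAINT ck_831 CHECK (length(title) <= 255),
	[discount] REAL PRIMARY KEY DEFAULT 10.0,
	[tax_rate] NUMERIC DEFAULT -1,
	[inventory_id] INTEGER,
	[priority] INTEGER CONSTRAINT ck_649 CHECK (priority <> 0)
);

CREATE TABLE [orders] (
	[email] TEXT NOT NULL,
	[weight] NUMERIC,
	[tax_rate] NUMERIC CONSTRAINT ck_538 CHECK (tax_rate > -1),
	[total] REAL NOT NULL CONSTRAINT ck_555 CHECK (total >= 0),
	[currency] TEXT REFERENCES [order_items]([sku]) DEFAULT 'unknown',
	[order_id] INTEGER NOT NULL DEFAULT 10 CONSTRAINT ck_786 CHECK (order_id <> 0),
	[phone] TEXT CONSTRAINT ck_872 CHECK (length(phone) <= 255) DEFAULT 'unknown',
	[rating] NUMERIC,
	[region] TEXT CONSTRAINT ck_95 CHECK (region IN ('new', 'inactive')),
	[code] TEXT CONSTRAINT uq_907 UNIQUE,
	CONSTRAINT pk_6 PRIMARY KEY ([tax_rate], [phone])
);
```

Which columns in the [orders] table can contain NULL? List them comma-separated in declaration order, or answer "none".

- email: declared NOT NULL → not nullable.
- weight: no NOT NULL constraint applies → nullable.
- tax_rate: part of the PRIMARY KEY, which implies NOT NULL → not nullable.
- total: declared NOT NULL → not nullable.
- currency: a foreign key column may be NULL unless separately constrained → nullable.
- order_id: declared NOT NULL → not nullable.
- phone: part of the PRIMARY KEY, which implies NOT NULL → not nullable.
- rating: no NOT NULL constraint applies → nullable.
- region: CHECK does not forbid NULL (a CHECK constraint passes when its expression is NULL) → nullable.
- code: UNIQUE does not imply NOT NULL → nullable.

weight, currency, rating, region, code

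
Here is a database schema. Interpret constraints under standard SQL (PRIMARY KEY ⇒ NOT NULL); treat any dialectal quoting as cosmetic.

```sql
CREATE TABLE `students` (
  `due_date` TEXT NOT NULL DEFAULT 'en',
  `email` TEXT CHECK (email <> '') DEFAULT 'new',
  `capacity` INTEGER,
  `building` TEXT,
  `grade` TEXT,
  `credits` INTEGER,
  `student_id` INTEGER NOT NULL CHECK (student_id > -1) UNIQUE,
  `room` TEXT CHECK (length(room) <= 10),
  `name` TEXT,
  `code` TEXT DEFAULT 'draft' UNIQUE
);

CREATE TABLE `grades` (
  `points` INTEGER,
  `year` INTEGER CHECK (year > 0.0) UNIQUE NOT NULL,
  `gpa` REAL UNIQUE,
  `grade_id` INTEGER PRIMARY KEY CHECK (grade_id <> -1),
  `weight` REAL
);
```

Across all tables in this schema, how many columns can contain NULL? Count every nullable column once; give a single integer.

students: 8 nullable (email, capacity, building, grade, credits, room, name, code — PK none and explicit NOT NULL columns excluded).
grades: 3 nullable (points, gpa, weight — PK (grade_id) and explicit NOT NULL columns excluded).
Total: 8 + 3 = 11.

11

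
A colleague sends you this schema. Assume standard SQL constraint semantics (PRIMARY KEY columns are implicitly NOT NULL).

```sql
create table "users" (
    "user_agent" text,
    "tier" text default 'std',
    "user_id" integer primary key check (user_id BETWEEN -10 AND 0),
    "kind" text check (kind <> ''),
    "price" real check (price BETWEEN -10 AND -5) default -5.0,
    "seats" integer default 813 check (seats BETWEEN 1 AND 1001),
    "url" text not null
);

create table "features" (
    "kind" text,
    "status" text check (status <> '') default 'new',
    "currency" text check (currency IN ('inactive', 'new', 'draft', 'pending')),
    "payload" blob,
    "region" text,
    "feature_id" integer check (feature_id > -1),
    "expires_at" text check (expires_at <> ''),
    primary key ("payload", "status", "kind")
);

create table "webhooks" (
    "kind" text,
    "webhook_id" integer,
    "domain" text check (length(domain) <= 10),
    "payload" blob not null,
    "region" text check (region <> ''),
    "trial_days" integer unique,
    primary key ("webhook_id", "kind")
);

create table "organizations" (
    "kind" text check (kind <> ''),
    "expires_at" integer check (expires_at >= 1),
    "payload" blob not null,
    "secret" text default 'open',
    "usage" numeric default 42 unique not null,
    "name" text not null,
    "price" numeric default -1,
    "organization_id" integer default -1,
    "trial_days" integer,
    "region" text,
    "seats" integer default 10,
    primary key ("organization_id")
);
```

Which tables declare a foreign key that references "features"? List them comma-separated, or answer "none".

No REFERENCES clause anywhere in the schema names features.

none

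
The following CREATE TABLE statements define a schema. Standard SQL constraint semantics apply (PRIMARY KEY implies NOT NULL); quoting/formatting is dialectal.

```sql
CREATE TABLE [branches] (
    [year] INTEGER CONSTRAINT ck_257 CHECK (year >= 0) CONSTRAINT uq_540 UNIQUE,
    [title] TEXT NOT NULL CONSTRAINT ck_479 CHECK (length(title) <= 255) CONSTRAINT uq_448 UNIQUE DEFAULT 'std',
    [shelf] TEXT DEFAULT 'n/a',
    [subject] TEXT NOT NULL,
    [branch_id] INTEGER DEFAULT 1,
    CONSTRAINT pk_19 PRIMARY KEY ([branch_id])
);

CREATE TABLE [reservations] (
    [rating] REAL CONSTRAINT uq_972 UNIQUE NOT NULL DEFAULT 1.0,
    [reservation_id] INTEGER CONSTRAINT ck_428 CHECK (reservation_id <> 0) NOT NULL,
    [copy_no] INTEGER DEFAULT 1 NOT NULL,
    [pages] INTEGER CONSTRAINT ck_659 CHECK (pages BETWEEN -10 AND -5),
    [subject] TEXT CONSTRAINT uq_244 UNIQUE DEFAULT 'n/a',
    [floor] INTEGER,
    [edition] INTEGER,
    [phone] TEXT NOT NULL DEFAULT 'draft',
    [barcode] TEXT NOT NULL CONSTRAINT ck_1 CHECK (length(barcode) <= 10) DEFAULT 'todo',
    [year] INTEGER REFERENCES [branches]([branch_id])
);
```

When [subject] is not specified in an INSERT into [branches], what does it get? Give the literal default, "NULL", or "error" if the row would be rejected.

error

subject has no DEFAULT clause.
Omitting it would insert NULL, but it is declared NOT NULL, so the INSERT fails.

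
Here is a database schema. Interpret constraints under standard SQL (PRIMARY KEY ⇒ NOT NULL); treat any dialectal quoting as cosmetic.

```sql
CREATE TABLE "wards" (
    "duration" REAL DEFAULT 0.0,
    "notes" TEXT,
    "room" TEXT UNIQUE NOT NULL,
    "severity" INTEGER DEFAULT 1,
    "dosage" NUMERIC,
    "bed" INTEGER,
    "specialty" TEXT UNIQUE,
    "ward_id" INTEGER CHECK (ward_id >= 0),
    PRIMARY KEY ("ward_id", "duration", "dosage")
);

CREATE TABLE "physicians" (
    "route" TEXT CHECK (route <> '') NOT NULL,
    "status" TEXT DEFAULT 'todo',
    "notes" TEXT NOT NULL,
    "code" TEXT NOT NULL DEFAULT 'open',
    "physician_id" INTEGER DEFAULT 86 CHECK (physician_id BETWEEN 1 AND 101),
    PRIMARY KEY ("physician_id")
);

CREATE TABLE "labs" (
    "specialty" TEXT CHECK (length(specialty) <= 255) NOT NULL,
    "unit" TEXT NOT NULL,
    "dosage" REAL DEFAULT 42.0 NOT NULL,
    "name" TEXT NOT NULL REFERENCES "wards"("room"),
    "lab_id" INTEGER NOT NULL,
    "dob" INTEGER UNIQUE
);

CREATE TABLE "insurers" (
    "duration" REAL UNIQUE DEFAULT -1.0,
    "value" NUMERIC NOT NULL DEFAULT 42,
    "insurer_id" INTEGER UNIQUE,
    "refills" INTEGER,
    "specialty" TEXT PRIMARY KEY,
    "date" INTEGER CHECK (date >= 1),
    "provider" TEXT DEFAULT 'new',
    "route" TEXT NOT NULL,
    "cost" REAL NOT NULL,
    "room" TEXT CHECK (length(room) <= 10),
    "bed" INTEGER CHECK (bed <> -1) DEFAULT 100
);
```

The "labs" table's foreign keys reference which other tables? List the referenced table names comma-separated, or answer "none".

wards

- name REFERENCES wards(room).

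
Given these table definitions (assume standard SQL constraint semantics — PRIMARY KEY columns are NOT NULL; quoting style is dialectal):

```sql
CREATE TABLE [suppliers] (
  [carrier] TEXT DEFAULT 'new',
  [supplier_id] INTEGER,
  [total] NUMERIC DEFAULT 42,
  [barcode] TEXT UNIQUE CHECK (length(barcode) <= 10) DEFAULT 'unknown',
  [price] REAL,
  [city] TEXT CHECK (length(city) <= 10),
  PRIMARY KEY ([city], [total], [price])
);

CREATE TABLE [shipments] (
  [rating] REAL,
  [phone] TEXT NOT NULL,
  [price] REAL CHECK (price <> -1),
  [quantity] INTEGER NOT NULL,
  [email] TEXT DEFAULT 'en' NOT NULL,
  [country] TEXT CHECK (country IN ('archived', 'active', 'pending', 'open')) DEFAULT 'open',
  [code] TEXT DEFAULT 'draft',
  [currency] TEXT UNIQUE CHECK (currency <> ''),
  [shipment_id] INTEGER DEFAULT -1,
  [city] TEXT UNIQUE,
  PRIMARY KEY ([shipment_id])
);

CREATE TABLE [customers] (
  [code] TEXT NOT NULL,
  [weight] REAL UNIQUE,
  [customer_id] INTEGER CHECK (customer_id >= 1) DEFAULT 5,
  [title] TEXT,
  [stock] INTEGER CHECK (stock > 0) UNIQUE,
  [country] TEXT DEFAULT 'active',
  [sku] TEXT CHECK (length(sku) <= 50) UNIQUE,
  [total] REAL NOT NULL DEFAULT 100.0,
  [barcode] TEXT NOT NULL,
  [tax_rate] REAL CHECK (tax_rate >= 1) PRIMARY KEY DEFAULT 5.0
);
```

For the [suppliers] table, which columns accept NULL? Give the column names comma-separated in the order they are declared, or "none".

- carrier: DEFAULT only fills an omitted column; an explicit NULL is still allowed → nullable.
- supplier_id: no NOT NULL constraint applies → nullable.
- total: part of the PRIMARY KEY, which implies NOT NULL → not nullable.
- barcode: CHECK does not forbid NULL (a CHECK constraint passes when its expression is NULL) → nullable.
- price: part of the PRIMARY KEY, which implies NOT NULL → not nullable.
- city: part of the PRIMARY KEY, which implies NOT NULL → not nullable.

carrier, supplier_id, barcode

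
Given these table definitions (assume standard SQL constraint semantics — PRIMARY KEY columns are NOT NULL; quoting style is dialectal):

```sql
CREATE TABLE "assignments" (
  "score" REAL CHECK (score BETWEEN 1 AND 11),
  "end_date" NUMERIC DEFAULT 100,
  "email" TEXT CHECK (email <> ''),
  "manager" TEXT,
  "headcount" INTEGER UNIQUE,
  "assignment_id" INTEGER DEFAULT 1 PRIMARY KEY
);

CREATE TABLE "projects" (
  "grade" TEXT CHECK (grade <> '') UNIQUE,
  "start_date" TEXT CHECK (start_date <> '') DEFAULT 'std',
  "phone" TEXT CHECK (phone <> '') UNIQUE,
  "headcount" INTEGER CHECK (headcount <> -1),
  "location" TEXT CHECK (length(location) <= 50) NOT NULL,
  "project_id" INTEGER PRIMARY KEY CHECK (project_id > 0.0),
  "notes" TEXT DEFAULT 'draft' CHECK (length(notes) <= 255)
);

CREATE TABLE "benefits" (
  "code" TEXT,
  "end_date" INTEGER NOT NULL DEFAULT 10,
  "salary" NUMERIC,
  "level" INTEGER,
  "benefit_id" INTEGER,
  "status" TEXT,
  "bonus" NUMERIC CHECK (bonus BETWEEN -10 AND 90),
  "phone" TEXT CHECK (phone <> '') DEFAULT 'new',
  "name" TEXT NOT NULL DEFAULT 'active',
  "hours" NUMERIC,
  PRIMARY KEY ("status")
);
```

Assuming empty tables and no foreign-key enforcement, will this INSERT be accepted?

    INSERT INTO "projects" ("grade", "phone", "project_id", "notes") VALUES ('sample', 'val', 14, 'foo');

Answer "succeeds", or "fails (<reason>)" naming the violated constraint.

fails (NOT NULL on location)

location is omitted from the column list and has no DEFAULT, so it would receive NULL.
But location is declared NOT NULL.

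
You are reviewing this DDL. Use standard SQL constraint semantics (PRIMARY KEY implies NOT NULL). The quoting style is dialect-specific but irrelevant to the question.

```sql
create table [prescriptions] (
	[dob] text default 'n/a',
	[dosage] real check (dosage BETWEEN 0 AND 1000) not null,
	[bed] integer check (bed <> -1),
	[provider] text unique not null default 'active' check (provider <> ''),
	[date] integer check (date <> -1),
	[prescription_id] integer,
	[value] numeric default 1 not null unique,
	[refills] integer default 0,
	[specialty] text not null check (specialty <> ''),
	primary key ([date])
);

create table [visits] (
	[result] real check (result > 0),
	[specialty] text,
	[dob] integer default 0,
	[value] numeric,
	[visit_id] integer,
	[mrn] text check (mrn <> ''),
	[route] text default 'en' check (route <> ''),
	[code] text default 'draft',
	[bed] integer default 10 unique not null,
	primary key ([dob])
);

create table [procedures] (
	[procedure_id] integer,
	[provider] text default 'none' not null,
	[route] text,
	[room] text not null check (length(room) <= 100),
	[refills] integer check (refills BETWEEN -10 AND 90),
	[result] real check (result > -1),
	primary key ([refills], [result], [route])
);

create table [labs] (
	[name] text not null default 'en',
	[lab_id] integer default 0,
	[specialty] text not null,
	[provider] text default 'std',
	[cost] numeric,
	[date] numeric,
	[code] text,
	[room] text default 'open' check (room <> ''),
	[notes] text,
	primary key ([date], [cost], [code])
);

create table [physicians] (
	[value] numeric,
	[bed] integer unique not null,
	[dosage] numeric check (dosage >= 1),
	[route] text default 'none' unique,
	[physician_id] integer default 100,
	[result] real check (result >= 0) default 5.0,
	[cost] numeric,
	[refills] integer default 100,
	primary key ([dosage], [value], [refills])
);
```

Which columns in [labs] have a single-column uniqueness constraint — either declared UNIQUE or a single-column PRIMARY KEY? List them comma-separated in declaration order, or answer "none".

none

- name: no UNIQUE or single-column PK constraint.
- lab_id: no UNIQUE or single-column PK constraint.
- specialty: no UNIQUE or single-column PK constraint.
- provider: no UNIQUE or single-column PK constraint.
- cost: part of a composite PRIMARY KEY — only the tuple is unique, not this column on its own.
- date: part of a composite PRIMARY KEY — only the tuple is unique, not this column on its own.
- code: part of a composite PRIMARY KEY — only the tuple is unique, not this column on its own.
- room: no UNIQUE or single-column PK constraint.
- notes: no UNIQUE or single-column PK constraint.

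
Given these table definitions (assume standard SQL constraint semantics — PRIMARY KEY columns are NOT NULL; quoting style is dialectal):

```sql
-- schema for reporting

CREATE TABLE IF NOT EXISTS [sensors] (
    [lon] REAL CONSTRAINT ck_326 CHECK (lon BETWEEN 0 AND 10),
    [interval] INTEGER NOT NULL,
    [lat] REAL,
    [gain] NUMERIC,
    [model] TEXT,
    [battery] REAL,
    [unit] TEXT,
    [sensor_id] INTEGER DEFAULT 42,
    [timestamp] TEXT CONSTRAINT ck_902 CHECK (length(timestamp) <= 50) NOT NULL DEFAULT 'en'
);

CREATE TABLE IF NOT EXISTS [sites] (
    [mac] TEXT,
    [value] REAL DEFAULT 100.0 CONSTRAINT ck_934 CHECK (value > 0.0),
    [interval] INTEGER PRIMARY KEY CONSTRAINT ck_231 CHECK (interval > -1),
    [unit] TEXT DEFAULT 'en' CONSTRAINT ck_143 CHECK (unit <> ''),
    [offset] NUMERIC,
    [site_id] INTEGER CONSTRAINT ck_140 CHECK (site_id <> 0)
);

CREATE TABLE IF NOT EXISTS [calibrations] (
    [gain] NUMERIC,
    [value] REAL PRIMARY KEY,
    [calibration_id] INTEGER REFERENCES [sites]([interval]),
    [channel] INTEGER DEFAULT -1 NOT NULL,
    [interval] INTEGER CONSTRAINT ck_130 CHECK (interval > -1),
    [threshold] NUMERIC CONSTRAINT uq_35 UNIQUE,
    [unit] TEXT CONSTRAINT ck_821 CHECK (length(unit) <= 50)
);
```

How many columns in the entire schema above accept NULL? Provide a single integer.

17

sensors: 7 nullable (lon, lat, gain, model, battery, unit, sensor_id — PK none and explicit NOT NULL columns excluded).
sites: 5 nullable (mac, value, unit, offset, site_id — PK (interval) and explicit NOT NULL columns excluded).
calibrations: 5 nullable (gain, calibration_id, interval, threshold, unit — PK (value) and explicit NOT NULL columns excluded).
Total: 7 + 5 + 5 = 17.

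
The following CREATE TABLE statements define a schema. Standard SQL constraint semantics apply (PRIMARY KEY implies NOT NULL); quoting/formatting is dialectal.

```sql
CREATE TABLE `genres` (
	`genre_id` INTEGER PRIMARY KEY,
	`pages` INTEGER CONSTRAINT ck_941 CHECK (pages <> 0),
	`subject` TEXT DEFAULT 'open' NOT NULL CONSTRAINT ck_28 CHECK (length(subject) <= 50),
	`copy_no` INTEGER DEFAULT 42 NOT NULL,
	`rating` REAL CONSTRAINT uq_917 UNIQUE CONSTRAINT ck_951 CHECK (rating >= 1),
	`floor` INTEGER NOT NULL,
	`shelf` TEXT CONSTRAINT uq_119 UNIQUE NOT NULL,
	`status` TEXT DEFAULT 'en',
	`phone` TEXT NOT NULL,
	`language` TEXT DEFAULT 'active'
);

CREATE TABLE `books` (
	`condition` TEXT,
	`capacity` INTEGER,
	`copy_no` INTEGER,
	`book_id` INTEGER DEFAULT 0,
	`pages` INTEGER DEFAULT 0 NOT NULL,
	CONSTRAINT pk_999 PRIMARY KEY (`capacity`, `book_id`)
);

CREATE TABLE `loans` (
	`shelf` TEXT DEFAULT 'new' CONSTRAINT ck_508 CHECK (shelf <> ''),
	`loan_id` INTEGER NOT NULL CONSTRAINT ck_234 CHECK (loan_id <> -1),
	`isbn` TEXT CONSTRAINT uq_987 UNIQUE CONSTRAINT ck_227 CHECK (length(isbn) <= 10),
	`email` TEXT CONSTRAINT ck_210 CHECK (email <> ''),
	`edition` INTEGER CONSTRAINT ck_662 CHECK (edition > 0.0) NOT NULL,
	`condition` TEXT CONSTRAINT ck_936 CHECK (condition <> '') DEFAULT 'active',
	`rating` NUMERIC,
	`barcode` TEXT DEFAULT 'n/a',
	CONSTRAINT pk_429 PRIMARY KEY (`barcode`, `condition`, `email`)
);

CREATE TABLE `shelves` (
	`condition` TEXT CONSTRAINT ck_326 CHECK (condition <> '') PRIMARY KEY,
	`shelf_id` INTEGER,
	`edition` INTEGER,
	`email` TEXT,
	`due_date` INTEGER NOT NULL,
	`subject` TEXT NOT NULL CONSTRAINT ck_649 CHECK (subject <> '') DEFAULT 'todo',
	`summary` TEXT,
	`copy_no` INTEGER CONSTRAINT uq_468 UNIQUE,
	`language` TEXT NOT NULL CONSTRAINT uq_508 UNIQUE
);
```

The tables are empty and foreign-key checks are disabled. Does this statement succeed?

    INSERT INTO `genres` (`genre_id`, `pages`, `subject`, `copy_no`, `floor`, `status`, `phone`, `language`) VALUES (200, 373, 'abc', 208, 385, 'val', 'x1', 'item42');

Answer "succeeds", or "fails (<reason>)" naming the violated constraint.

fails (NOT NULL on shelf)

shelf is omitted from the column list and has no DEFAULT, so it would receive NULL.
But shelf is declared NOT NULL.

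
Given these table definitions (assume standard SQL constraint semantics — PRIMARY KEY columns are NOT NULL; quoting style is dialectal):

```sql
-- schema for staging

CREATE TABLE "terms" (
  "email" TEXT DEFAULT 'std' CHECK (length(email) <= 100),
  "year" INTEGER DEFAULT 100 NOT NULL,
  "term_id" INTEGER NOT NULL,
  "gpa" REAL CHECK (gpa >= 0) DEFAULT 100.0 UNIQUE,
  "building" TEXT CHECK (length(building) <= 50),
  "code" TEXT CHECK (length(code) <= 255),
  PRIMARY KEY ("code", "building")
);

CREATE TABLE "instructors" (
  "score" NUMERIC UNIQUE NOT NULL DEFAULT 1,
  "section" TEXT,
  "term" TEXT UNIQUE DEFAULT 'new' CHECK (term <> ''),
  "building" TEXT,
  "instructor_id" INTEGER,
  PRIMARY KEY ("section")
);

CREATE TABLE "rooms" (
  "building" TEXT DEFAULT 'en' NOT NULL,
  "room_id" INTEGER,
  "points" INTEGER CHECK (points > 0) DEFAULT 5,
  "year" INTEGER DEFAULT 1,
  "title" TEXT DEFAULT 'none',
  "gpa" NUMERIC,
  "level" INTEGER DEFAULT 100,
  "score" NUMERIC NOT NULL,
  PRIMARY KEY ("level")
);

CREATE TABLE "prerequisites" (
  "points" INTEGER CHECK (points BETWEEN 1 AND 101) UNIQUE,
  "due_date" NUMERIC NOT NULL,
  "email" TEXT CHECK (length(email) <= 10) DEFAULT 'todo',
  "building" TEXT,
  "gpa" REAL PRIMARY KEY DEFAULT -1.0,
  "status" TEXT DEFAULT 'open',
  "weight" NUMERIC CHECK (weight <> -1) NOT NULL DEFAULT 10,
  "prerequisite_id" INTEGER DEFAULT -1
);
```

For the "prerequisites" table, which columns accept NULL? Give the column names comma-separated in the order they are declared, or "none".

- points: CHECK does not forbid NULL (a CHECK constraint passes when its expression is NULL) → nullable.
- due_date: declared NOT NULL → not nullable.
- email: CHECK does not forbid NULL (a CHECK constraint passes when its expression is NULL) → nullable.
- building: no NOT NULL constraint applies → nullable.
- gpa: part of the PRIMARY KEY, which implies NOT NULL → not nullable.
- status: DEFAULT only fills an omitted column; an explicit NULL is still allowed → nullable.
- weight: declared NOT NULL → not nullable.
- prerequisite_id: DEFAULT only fills an omitted column; an explicit NULL is still allowed → nullable.

points, email, building, status, prerequisite_id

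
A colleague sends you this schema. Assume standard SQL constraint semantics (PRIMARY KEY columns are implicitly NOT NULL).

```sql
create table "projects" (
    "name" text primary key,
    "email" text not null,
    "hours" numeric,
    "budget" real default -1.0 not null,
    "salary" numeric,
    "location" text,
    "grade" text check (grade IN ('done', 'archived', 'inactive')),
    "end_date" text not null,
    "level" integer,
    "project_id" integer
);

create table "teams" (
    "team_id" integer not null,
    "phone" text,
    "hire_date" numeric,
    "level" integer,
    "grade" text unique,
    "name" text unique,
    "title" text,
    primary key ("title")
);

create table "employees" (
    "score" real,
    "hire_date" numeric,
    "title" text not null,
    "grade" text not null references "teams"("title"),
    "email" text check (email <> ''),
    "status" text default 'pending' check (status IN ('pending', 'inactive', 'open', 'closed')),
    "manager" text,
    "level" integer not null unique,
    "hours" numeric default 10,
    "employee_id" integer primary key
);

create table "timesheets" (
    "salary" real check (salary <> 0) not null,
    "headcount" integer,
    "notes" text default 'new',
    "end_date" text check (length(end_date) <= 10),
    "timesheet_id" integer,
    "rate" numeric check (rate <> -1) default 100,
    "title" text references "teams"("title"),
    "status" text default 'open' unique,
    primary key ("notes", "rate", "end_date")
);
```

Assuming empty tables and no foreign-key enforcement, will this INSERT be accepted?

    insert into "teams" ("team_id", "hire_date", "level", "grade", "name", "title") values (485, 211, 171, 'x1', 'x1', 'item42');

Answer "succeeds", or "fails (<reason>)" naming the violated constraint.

NOT NULL columns: team_id is supplied; title is supplied.
No constraint is violated.

succeeds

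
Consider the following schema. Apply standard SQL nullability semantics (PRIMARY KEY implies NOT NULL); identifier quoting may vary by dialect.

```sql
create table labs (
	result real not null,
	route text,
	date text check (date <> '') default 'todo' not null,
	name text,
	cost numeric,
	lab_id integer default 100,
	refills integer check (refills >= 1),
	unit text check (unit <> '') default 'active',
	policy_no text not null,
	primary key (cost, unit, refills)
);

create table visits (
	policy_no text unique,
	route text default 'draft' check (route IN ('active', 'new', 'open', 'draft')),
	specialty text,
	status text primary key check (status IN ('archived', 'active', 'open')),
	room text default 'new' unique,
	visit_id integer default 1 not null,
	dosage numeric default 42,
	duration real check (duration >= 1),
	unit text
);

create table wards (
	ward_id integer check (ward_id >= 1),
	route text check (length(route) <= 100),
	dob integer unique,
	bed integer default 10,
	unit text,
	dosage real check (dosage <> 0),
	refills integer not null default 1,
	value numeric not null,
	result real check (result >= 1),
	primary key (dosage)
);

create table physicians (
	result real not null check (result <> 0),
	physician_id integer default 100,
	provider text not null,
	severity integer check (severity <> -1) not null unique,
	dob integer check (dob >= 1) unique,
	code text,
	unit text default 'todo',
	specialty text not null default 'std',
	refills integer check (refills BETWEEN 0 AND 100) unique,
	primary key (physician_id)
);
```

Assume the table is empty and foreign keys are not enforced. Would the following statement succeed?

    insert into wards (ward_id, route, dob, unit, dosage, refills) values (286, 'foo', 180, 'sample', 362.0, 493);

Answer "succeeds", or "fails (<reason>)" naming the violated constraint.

value is omitted from the column list and has no DEFAULT, so it would receive NULL.
But value is declared NOT NULL.

fails (NOT NULL on value)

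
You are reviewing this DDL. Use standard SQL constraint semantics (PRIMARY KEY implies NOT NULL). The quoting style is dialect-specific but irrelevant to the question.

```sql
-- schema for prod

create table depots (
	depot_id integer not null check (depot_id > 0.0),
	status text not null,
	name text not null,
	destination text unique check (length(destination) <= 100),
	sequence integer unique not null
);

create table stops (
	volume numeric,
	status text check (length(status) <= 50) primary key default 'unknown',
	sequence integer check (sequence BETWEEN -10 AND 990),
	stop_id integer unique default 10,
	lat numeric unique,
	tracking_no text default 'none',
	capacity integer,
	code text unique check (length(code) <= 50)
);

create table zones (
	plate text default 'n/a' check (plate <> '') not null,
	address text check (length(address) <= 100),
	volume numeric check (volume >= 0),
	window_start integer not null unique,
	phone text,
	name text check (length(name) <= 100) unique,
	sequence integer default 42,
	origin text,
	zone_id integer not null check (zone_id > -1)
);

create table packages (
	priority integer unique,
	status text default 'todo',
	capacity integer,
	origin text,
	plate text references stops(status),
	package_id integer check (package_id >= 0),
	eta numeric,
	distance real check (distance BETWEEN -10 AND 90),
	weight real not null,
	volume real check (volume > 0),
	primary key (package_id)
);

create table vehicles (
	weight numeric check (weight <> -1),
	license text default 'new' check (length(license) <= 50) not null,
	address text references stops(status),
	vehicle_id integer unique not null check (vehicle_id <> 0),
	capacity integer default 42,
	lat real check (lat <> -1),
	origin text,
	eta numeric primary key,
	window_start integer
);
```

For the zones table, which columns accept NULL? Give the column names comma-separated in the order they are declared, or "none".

- plate: declared NOT NULL → not nullable.
- address: CHECK does not forbid NULL (a CHECK constraint passes when its expression is NULL) → nullable.
- volume: CHECK does not forbid NULL (a CHECK constraint passes when its expression is NULL) → nullable.
- window_start: declared NOT NULL → not nullable.
- phone: no NOT NULL constraint applies → nullable.
- name: CHECK does not forbid NULL (a CHECK constraint passes when its expression is NULL) → nullable.
- sequence: DEFAULT only fills an omitted column; an explicit NULL is still allowed → nullable.
- origin: no NOT NULL constraint applies → nullable.
- zone_id: declared NOT NULL → not nullable.

address, volume, phone, name, sequence, origin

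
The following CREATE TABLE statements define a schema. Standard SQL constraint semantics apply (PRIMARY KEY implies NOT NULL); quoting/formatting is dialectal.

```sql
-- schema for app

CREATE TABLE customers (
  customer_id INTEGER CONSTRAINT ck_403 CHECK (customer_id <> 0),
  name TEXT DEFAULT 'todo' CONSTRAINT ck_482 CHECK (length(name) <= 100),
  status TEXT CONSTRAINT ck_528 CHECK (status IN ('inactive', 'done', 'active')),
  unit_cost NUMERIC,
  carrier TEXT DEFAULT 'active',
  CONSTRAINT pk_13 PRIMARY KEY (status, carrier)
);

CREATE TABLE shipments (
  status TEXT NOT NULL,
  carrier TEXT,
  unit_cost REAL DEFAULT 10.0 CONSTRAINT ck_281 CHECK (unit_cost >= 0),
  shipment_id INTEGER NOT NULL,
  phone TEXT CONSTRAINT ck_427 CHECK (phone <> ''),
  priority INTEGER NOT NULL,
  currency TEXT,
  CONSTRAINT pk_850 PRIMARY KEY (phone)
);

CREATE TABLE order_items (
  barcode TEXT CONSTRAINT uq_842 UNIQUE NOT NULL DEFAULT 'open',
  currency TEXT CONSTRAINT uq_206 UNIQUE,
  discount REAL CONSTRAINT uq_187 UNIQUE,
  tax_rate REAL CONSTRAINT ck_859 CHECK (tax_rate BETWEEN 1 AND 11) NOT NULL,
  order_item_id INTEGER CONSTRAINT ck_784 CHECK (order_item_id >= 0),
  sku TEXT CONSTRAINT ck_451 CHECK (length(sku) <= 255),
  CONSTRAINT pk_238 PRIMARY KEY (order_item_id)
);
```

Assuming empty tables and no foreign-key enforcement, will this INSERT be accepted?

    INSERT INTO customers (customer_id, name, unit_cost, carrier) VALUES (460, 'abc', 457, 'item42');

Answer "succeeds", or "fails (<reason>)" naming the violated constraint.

fails (NOT NULL on status)

status is omitted from the column list and has no DEFAULT, so it would receive NULL.
But status is part of the PRIMARY KEY (implied NOT NULL).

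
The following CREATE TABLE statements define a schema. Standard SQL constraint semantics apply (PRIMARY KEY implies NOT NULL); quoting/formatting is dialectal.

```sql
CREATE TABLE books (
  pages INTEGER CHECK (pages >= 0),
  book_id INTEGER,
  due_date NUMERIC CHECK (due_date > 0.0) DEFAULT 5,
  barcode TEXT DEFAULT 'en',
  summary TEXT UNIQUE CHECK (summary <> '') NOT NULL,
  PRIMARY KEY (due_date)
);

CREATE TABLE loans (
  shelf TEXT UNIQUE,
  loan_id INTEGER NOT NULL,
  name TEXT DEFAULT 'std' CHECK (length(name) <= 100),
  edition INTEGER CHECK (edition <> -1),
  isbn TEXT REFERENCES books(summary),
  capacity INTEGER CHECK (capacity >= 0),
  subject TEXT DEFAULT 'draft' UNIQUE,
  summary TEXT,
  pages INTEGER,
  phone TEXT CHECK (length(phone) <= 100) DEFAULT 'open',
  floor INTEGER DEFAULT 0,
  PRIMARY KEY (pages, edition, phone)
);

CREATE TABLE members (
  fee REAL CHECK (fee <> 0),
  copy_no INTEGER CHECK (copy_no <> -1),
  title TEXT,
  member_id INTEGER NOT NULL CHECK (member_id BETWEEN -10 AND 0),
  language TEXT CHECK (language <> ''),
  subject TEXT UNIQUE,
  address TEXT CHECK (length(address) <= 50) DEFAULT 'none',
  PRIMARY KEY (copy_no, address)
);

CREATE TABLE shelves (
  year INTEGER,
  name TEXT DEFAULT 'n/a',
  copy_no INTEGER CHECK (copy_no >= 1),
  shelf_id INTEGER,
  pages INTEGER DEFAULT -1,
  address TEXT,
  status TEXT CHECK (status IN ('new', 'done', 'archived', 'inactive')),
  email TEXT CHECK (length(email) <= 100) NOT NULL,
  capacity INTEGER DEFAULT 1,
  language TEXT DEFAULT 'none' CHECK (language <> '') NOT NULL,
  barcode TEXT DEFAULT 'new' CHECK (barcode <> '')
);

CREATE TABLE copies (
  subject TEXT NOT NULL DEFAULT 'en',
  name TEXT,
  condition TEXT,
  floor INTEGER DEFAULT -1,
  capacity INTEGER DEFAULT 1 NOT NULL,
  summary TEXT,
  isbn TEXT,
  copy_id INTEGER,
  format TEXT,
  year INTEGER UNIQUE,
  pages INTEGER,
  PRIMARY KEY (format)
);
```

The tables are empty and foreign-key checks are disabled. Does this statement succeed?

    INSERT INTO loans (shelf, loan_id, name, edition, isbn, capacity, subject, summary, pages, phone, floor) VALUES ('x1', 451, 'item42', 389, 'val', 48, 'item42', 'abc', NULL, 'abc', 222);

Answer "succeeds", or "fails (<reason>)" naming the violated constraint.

pages is explicitly set to NULL, but pages is part of the PRIMARY KEY (implied NOT NULL).

fails (NOT NULL on pages)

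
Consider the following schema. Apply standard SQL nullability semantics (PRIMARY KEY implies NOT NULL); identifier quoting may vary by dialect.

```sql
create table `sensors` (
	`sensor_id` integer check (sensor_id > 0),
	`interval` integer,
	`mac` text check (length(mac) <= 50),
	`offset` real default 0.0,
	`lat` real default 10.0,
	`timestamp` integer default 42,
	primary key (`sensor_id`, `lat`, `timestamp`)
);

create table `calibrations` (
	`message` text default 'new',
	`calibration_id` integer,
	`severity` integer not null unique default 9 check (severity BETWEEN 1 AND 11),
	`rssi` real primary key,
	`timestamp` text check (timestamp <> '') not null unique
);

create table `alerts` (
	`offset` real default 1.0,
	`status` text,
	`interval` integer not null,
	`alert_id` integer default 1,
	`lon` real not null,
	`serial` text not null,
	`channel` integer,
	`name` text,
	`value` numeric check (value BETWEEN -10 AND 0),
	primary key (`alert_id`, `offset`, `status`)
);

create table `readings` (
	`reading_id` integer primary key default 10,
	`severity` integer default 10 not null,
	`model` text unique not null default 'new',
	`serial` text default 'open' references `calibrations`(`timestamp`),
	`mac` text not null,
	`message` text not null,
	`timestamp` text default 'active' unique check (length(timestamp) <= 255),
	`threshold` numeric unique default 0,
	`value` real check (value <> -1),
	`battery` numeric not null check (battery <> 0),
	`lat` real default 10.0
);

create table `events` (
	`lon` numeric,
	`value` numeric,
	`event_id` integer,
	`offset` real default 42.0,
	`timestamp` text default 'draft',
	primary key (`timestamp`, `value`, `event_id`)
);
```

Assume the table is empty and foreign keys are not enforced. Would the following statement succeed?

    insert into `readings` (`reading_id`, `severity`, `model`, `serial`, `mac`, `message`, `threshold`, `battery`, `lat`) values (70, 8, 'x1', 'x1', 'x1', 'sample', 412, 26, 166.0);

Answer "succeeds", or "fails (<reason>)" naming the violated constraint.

NOT NULL columns: battery is supplied; mac is supplied; message is supplied; model is supplied; reading_id is supplied; severity is supplied.
CHECK constraints: 26 satisfies (battery <> 0).
No constraint is violated.

succeeds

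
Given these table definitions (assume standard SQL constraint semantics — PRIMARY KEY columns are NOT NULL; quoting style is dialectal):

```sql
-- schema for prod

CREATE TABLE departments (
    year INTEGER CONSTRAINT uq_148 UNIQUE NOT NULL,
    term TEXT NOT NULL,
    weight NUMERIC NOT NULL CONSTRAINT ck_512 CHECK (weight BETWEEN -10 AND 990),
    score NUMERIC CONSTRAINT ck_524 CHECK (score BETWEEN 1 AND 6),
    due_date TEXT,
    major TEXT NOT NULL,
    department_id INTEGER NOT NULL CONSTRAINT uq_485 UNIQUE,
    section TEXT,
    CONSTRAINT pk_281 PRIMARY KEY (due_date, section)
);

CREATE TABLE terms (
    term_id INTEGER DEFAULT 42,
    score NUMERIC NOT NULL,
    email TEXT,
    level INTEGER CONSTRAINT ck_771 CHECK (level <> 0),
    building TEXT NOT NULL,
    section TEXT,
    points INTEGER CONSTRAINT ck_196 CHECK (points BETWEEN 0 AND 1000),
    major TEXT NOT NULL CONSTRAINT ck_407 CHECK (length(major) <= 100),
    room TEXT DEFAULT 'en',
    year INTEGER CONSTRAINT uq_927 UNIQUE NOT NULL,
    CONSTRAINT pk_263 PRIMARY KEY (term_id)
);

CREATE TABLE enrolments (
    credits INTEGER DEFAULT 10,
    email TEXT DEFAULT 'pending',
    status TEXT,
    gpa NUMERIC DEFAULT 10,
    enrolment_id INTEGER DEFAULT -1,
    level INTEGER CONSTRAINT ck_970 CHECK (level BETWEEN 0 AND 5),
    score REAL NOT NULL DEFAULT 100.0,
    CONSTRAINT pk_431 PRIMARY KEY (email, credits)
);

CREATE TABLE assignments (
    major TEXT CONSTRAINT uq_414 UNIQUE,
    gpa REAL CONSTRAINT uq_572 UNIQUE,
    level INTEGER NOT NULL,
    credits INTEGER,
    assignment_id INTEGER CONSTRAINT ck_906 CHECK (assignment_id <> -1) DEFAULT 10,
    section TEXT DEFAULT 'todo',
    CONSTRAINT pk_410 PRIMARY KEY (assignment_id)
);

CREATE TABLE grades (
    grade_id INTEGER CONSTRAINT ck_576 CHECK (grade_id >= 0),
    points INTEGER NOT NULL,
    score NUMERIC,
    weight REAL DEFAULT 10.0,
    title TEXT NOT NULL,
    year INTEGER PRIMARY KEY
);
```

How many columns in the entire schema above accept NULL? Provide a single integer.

17

departments: 1 nullable (score — PK (due_date, section) and explicit NOT NULL columns excluded).
terms: 5 nullable (email, level, section, points, room — PK (term_id) and explicit NOT NULL columns excluded).
enrolments: 4 nullable (status, gpa, enrolment_id, level — PK (email, credits) and explicit NOT NULL columns excluded).
assignments: 4 nullable (major, gpa, credits, section — PK (assignment_id) and explicit NOT NULL columns excluded).
grades: 3 nullable (grade_id, score, weight — PK (year) and explicit NOT NULL columns excluded).
Total: 1 + 5 + 4 + 4 + 3 = 17.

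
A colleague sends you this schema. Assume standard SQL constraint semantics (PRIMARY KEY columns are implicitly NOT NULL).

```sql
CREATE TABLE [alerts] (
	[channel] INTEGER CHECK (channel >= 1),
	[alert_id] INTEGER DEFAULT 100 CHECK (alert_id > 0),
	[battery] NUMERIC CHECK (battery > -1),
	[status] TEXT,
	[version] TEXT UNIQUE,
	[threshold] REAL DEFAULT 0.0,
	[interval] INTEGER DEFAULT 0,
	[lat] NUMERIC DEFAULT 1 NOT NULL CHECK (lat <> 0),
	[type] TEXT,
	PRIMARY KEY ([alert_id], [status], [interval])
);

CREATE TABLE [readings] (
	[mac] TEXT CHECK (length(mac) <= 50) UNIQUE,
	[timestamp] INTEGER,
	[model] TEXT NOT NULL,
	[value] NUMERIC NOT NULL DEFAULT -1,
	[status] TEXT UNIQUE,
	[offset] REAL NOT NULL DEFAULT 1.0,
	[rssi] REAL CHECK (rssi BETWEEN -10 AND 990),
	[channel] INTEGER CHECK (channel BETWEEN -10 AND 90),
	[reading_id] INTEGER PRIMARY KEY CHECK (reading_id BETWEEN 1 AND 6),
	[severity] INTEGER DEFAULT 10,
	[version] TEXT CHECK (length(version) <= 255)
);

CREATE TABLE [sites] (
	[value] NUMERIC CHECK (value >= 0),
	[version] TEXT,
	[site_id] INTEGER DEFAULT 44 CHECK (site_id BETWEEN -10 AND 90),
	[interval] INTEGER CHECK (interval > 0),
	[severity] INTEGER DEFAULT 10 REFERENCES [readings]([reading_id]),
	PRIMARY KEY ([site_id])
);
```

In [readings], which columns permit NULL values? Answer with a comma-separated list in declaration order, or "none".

mac, timestamp, status, rssi, channel, severity, version

- mac: CHECK does not forbid NULL (a CHECK constraint passes when its expression is NULL) → nullable.
- timestamp: no NOT NULL constraint applies → nullable.
- model: declared NOT NULL → not nullable.
- value: declared NOT NULL → not nullable.
- status: UNIQUE does not imply NOT NULL → nullable.
- offset: declared NOT NULL → not nullable.
- rssi: CHECK does not forbid NULL (a CHECK constraint passes when its expression is NULL) → nullable.
- channel: CHECK does not forbid NULL (a CHECK constraint passes when its expression is NULL) → nullable.
- reading_id: part of the PRIMARY KEY, which implies NOT NULL → not nullable.
- severity: DEFAULT only fills an omitted column; an explicit NULL is still allowed → nullable.
- version: CHECK does not forbid NULL (a CHECK constraint passes when its expression is NULL) → nullable.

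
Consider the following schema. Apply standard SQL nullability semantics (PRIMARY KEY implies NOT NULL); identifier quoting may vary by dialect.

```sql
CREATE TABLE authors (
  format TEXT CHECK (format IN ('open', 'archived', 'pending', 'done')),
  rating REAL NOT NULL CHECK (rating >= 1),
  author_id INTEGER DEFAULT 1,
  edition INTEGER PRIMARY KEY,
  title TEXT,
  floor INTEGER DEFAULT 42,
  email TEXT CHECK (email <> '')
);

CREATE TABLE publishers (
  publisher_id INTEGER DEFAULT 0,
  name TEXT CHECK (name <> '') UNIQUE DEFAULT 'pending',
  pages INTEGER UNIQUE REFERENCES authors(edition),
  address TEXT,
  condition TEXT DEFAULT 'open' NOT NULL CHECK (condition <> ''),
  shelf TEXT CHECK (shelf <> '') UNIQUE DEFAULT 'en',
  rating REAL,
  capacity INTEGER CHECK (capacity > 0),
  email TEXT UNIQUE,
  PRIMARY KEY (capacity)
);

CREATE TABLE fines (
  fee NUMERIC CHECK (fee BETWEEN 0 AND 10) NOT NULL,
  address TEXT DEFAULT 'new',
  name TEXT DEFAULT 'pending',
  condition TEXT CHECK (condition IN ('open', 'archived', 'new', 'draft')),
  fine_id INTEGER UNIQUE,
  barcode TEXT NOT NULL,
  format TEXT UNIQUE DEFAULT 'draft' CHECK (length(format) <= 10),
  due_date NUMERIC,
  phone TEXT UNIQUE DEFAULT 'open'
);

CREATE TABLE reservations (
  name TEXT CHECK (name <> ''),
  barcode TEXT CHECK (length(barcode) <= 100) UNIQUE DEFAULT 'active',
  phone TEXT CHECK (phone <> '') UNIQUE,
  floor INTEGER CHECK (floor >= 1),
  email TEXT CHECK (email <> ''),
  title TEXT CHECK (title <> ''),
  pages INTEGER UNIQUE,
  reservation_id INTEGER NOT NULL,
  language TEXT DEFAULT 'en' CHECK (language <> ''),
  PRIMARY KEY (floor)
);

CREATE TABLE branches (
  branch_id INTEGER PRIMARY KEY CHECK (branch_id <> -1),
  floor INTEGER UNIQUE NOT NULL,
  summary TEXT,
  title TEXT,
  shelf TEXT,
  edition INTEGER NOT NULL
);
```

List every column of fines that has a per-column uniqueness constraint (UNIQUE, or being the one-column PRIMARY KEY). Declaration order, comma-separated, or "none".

fine_id, format, phone

- fee: no UNIQUE or single-column PK constraint.
- address: no UNIQUE or single-column PK constraint.
- name: no UNIQUE or single-column PK constraint.
- condition: no UNIQUE or single-column PK constraint.
- fine_id: declared UNIQUE → unique.
- barcode: no UNIQUE or single-column PK constraint.
- format: declared UNIQUE → unique.
- due_date: no UNIQUE or single-column PK constraint.
- phone: declared UNIQUE → unique.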